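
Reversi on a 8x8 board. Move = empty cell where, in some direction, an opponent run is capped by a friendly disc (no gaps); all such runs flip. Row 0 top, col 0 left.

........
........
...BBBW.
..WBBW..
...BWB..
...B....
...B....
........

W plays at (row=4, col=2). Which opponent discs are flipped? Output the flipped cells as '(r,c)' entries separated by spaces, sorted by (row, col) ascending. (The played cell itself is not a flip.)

Answer: (4,3)

Derivation:
Dir NW: first cell '.' (not opp) -> no flip
Dir N: first cell 'W' (not opp) -> no flip
Dir NE: opp run (3,3) (2,4), next='.' -> no flip
Dir W: first cell '.' (not opp) -> no flip
Dir E: opp run (4,3) capped by W -> flip
Dir SW: first cell '.' (not opp) -> no flip
Dir S: first cell '.' (not opp) -> no flip
Dir SE: opp run (5,3), next='.' -> no flip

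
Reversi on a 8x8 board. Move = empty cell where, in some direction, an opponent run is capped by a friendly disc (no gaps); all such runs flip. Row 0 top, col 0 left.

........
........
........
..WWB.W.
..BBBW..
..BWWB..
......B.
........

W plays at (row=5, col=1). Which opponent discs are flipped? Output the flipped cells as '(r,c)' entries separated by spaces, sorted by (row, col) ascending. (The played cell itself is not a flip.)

Dir NW: first cell '.' (not opp) -> no flip
Dir N: first cell '.' (not opp) -> no flip
Dir NE: opp run (4,2) capped by W -> flip
Dir W: first cell '.' (not opp) -> no flip
Dir E: opp run (5,2) capped by W -> flip
Dir SW: first cell '.' (not opp) -> no flip
Dir S: first cell '.' (not opp) -> no flip
Dir SE: first cell '.' (not opp) -> no flip

Answer: (4,2) (5,2)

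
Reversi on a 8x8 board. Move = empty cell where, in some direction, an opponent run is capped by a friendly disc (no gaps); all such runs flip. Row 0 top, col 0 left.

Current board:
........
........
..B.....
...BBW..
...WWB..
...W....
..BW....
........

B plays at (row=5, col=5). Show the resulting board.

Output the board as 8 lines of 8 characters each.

Place B at (5,5); scan 8 dirs for brackets.
Dir NW: opp run (4,4) capped by B -> flip
Dir N: first cell 'B' (not opp) -> no flip
Dir NE: first cell '.' (not opp) -> no flip
Dir W: first cell '.' (not opp) -> no flip
Dir E: first cell '.' (not opp) -> no flip
Dir SW: first cell '.' (not opp) -> no flip
Dir S: first cell '.' (not opp) -> no flip
Dir SE: first cell '.' (not opp) -> no flip
All flips: (4,4)

Answer: ........
........
..B.....
...BBW..
...WBB..
...W.B..
..BW....
........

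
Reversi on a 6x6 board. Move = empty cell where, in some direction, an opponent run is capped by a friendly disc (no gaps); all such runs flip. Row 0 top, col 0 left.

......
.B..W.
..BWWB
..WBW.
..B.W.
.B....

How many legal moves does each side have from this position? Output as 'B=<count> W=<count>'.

Answer: B=7 W=5

Derivation:
-- B to move --
(0,3): flips 1 -> legal
(0,4): no bracket -> illegal
(0,5): no bracket -> illegal
(1,2): no bracket -> illegal
(1,3): flips 1 -> legal
(1,5): flips 1 -> legal
(2,1): no bracket -> illegal
(3,1): flips 1 -> legal
(3,5): flips 1 -> legal
(4,1): no bracket -> illegal
(4,3): flips 1 -> legal
(4,5): no bracket -> illegal
(5,3): no bracket -> illegal
(5,4): no bracket -> illegal
(5,5): flips 1 -> legal
B mobility = 7
-- W to move --
(0,0): flips 3 -> legal
(0,1): no bracket -> illegal
(0,2): no bracket -> illegal
(1,0): no bracket -> illegal
(1,2): flips 1 -> legal
(1,3): no bracket -> illegal
(1,5): no bracket -> illegal
(2,0): no bracket -> illegal
(2,1): flips 1 -> legal
(3,1): no bracket -> illegal
(3,5): no bracket -> illegal
(4,0): no bracket -> illegal
(4,1): no bracket -> illegal
(4,3): flips 1 -> legal
(5,0): no bracket -> illegal
(5,2): flips 1 -> legal
(5,3): no bracket -> illegal
W mobility = 5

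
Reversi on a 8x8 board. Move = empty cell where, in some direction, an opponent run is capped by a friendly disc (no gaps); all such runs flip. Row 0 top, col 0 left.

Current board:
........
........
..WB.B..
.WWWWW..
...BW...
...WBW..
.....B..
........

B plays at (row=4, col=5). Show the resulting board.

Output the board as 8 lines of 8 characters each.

Answer: ........
........
..WB.B..
.WWWBB..
...BBB..
...WBB..
.....B..
........

Derivation:
Place B at (4,5); scan 8 dirs for brackets.
Dir NW: opp run (3,4) capped by B -> flip
Dir N: opp run (3,5) capped by B -> flip
Dir NE: first cell '.' (not opp) -> no flip
Dir W: opp run (4,4) capped by B -> flip
Dir E: first cell '.' (not opp) -> no flip
Dir SW: first cell 'B' (not opp) -> no flip
Dir S: opp run (5,5) capped by B -> flip
Dir SE: first cell '.' (not opp) -> no flip
All flips: (3,4) (3,5) (4,4) (5,5)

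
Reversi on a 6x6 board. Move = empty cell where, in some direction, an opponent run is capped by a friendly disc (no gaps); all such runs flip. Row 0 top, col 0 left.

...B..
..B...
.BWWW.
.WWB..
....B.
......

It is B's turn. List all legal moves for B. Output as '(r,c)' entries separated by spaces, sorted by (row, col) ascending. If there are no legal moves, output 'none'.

(1,1): flips 1 -> legal
(1,3): flips 1 -> legal
(1,4): no bracket -> illegal
(1,5): flips 1 -> legal
(2,0): no bracket -> illegal
(2,5): flips 3 -> legal
(3,0): flips 2 -> legal
(3,4): flips 1 -> legal
(3,5): no bracket -> illegal
(4,0): no bracket -> illegal
(4,1): flips 1 -> legal
(4,2): flips 2 -> legal
(4,3): flips 1 -> legal

Answer: (1,1) (1,3) (1,5) (2,5) (3,0) (3,4) (4,1) (4,2) (4,3)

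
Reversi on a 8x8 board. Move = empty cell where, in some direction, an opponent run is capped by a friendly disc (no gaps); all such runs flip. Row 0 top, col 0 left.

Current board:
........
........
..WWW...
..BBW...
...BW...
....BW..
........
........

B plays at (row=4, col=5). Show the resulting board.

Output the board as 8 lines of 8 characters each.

Answer: ........
........
..WWW...
..BBW...
...BBB..
....BW..
........
........

Derivation:
Place B at (4,5); scan 8 dirs for brackets.
Dir NW: opp run (3,4) (2,3), next='.' -> no flip
Dir N: first cell '.' (not opp) -> no flip
Dir NE: first cell '.' (not opp) -> no flip
Dir W: opp run (4,4) capped by B -> flip
Dir E: first cell '.' (not opp) -> no flip
Dir SW: first cell 'B' (not opp) -> no flip
Dir S: opp run (5,5), next='.' -> no flip
Dir SE: first cell '.' (not opp) -> no flip
All flips: (4,4)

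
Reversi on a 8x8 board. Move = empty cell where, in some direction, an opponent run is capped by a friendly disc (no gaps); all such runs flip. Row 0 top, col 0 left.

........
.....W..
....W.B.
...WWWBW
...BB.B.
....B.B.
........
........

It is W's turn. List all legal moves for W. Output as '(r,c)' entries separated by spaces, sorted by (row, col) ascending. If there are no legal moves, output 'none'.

Answer: (1,7) (5,2) (5,3) (5,5) (5,7) (6,4)

Derivation:
(1,6): no bracket -> illegal
(1,7): flips 1 -> legal
(2,5): no bracket -> illegal
(2,7): no bracket -> illegal
(3,2): no bracket -> illegal
(4,2): no bracket -> illegal
(4,5): no bracket -> illegal
(4,7): no bracket -> illegal
(5,2): flips 1 -> legal
(5,3): flips 2 -> legal
(5,5): flips 2 -> legal
(5,7): flips 1 -> legal
(6,3): no bracket -> illegal
(6,4): flips 2 -> legal
(6,5): no bracket -> illegal
(6,6): no bracket -> illegal
(6,7): no bracket -> illegal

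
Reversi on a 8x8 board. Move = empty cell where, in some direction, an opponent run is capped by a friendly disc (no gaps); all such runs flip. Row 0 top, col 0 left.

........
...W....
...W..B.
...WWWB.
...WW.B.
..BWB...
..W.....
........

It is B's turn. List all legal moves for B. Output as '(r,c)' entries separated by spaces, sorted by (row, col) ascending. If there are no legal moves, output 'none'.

Answer: (2,4) (2,5) (3,2) (7,1) (7,2)

Derivation:
(0,2): no bracket -> illegal
(0,3): no bracket -> illegal
(0,4): no bracket -> illegal
(1,2): no bracket -> illegal
(1,4): no bracket -> illegal
(2,2): no bracket -> illegal
(2,4): flips 3 -> legal
(2,5): flips 2 -> legal
(3,2): flips 4 -> legal
(4,2): no bracket -> illegal
(4,5): no bracket -> illegal
(5,1): no bracket -> illegal
(5,5): no bracket -> illegal
(6,1): no bracket -> illegal
(6,3): no bracket -> illegal
(6,4): no bracket -> illegal
(7,1): flips 4 -> legal
(7,2): flips 1 -> legal
(7,3): no bracket -> illegal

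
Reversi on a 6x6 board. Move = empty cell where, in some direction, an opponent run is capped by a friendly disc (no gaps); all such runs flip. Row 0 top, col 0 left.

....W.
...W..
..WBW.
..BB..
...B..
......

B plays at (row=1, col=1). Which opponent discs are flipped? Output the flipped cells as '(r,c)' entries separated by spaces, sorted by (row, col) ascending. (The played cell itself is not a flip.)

Answer: (2,2)

Derivation:
Dir NW: first cell '.' (not opp) -> no flip
Dir N: first cell '.' (not opp) -> no flip
Dir NE: first cell '.' (not opp) -> no flip
Dir W: first cell '.' (not opp) -> no flip
Dir E: first cell '.' (not opp) -> no flip
Dir SW: first cell '.' (not opp) -> no flip
Dir S: first cell '.' (not opp) -> no flip
Dir SE: opp run (2,2) capped by B -> flip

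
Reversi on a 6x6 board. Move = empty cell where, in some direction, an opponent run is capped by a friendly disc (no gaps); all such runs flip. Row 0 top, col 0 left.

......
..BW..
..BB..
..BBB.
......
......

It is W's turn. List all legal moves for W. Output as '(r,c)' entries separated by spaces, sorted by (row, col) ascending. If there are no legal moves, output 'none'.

Answer: (1,1) (3,1) (4,3)

Derivation:
(0,1): no bracket -> illegal
(0,2): no bracket -> illegal
(0,3): no bracket -> illegal
(1,1): flips 1 -> legal
(1,4): no bracket -> illegal
(2,1): no bracket -> illegal
(2,4): no bracket -> illegal
(2,5): no bracket -> illegal
(3,1): flips 1 -> legal
(3,5): no bracket -> illegal
(4,1): no bracket -> illegal
(4,2): no bracket -> illegal
(4,3): flips 2 -> legal
(4,4): no bracket -> illegal
(4,5): no bracket -> illegal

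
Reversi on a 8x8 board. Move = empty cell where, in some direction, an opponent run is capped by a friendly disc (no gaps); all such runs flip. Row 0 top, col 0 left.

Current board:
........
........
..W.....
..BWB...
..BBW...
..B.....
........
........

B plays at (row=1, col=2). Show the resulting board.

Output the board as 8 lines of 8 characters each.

Place B at (1,2); scan 8 dirs for brackets.
Dir NW: first cell '.' (not opp) -> no flip
Dir N: first cell '.' (not opp) -> no flip
Dir NE: first cell '.' (not opp) -> no flip
Dir W: first cell '.' (not opp) -> no flip
Dir E: first cell '.' (not opp) -> no flip
Dir SW: first cell '.' (not opp) -> no flip
Dir S: opp run (2,2) capped by B -> flip
Dir SE: first cell '.' (not opp) -> no flip
All flips: (2,2)

Answer: ........
..B.....
..B.....
..BWB...
..BBW...
..B.....
........
........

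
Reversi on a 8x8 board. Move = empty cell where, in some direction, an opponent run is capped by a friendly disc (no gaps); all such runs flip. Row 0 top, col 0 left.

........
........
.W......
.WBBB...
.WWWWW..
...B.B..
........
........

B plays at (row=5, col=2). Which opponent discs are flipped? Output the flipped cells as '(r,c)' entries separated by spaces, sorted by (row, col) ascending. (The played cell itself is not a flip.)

Dir NW: opp run (4,1), next='.' -> no flip
Dir N: opp run (4,2) capped by B -> flip
Dir NE: opp run (4,3) capped by B -> flip
Dir W: first cell '.' (not opp) -> no flip
Dir E: first cell 'B' (not opp) -> no flip
Dir SW: first cell '.' (not opp) -> no flip
Dir S: first cell '.' (not opp) -> no flip
Dir SE: first cell '.' (not opp) -> no flip

Answer: (4,2) (4,3)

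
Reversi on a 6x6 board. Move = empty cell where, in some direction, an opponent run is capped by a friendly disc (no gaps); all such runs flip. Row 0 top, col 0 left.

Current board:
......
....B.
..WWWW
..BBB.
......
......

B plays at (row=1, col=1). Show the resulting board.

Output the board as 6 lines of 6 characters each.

Answer: ......
.B..B.
..BWWW
..BBB.
......
......

Derivation:
Place B at (1,1); scan 8 dirs for brackets.
Dir NW: first cell '.' (not opp) -> no flip
Dir N: first cell '.' (not opp) -> no flip
Dir NE: first cell '.' (not opp) -> no flip
Dir W: first cell '.' (not opp) -> no flip
Dir E: first cell '.' (not opp) -> no flip
Dir SW: first cell '.' (not opp) -> no flip
Dir S: first cell '.' (not opp) -> no flip
Dir SE: opp run (2,2) capped by B -> flip
All flips: (2,2)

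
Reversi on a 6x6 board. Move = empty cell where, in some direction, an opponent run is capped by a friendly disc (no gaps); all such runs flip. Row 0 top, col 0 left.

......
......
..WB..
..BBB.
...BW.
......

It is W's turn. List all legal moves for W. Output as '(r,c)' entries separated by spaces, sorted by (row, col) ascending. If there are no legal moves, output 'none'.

(1,2): no bracket -> illegal
(1,3): no bracket -> illegal
(1,4): no bracket -> illegal
(2,1): no bracket -> illegal
(2,4): flips 2 -> legal
(2,5): no bracket -> illegal
(3,1): no bracket -> illegal
(3,5): no bracket -> illegal
(4,1): no bracket -> illegal
(4,2): flips 2 -> legal
(4,5): no bracket -> illegal
(5,2): no bracket -> illegal
(5,3): no bracket -> illegal
(5,4): no bracket -> illegal

Answer: (2,4) (4,2)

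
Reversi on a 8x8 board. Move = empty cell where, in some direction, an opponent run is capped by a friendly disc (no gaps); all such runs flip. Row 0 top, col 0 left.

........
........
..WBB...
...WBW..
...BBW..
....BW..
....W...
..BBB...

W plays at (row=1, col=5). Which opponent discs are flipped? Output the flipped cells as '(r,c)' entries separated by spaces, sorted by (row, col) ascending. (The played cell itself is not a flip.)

Answer: (2,4)

Derivation:
Dir NW: first cell '.' (not opp) -> no flip
Dir N: first cell '.' (not opp) -> no flip
Dir NE: first cell '.' (not opp) -> no flip
Dir W: first cell '.' (not opp) -> no flip
Dir E: first cell '.' (not opp) -> no flip
Dir SW: opp run (2,4) capped by W -> flip
Dir S: first cell '.' (not opp) -> no flip
Dir SE: first cell '.' (not opp) -> no flip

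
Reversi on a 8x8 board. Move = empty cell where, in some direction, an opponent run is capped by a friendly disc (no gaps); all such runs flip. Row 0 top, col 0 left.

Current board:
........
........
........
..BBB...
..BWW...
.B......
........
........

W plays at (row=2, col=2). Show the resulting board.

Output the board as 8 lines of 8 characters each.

Place W at (2,2); scan 8 dirs for brackets.
Dir NW: first cell '.' (not opp) -> no flip
Dir N: first cell '.' (not opp) -> no flip
Dir NE: first cell '.' (not opp) -> no flip
Dir W: first cell '.' (not opp) -> no flip
Dir E: first cell '.' (not opp) -> no flip
Dir SW: first cell '.' (not opp) -> no flip
Dir S: opp run (3,2) (4,2), next='.' -> no flip
Dir SE: opp run (3,3) capped by W -> flip
All flips: (3,3)

Answer: ........
........
..W.....
..BWB...
..BWW...
.B......
........
........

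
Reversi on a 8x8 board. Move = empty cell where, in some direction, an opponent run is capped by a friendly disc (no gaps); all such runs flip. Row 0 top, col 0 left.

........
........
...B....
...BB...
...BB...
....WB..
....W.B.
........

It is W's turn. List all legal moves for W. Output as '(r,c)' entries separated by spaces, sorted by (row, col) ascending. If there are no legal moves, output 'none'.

Answer: (2,4) (3,2) (4,6) (5,6)

Derivation:
(1,2): no bracket -> illegal
(1,3): no bracket -> illegal
(1,4): no bracket -> illegal
(2,2): no bracket -> illegal
(2,4): flips 2 -> legal
(2,5): no bracket -> illegal
(3,2): flips 1 -> legal
(3,5): no bracket -> illegal
(4,2): no bracket -> illegal
(4,5): no bracket -> illegal
(4,6): flips 1 -> legal
(5,2): no bracket -> illegal
(5,3): no bracket -> illegal
(5,6): flips 1 -> legal
(5,7): no bracket -> illegal
(6,5): no bracket -> illegal
(6,7): no bracket -> illegal
(7,5): no bracket -> illegal
(7,6): no bracket -> illegal
(7,7): no bracket -> illegal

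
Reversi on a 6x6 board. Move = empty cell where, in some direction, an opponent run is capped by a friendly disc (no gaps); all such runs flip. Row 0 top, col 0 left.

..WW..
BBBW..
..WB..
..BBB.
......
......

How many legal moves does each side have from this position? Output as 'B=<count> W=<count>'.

-- B to move --
(0,1): no bracket -> illegal
(0,4): no bracket -> illegal
(1,4): flips 1 -> legal
(2,1): flips 1 -> legal
(2,4): no bracket -> illegal
(3,1): no bracket -> illegal
B mobility = 2
-- W to move --
(0,0): flips 1 -> legal
(0,1): no bracket -> illegal
(1,4): no bracket -> illegal
(2,0): flips 1 -> legal
(2,1): flips 1 -> legal
(2,4): flips 1 -> legal
(2,5): no bracket -> illegal
(3,1): no bracket -> illegal
(3,5): no bracket -> illegal
(4,1): no bracket -> illegal
(4,2): flips 1 -> legal
(4,3): flips 2 -> legal
(4,4): flips 1 -> legal
(4,5): no bracket -> illegal
W mobility = 7

Answer: B=2 W=7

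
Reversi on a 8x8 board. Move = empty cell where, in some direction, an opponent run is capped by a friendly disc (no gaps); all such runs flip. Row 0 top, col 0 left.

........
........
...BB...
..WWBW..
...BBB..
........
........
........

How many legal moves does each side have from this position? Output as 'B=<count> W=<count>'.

Answer: B=9 W=6

Derivation:
-- B to move --
(2,1): flips 1 -> legal
(2,2): flips 1 -> legal
(2,5): flips 1 -> legal
(2,6): flips 1 -> legal
(3,1): flips 2 -> legal
(3,6): flips 1 -> legal
(4,1): flips 1 -> legal
(4,2): flips 1 -> legal
(4,6): flips 1 -> legal
B mobility = 9
-- W to move --
(1,2): no bracket -> illegal
(1,3): flips 2 -> legal
(1,4): flips 1 -> legal
(1,5): flips 1 -> legal
(2,2): no bracket -> illegal
(2,5): no bracket -> illegal
(3,6): no bracket -> illegal
(4,2): no bracket -> illegal
(4,6): no bracket -> illegal
(5,2): no bracket -> illegal
(5,3): flips 2 -> legal
(5,4): flips 1 -> legal
(5,5): flips 2 -> legal
(5,6): no bracket -> illegal
W mobility = 6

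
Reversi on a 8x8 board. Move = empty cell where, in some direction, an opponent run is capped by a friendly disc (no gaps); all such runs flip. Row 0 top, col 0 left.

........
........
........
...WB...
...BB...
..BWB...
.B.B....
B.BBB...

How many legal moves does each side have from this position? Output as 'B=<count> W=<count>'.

Answer: B=4 W=3

Derivation:
-- B to move --
(2,2): flips 1 -> legal
(2,3): flips 1 -> legal
(2,4): no bracket -> illegal
(3,2): flips 1 -> legal
(4,2): no bracket -> illegal
(6,2): flips 1 -> legal
(6,4): no bracket -> illegal
B mobility = 4
-- W to move --
(2,3): no bracket -> illegal
(2,4): no bracket -> illegal
(2,5): no bracket -> illegal
(3,2): no bracket -> illegal
(3,5): flips 2 -> legal
(4,1): no bracket -> illegal
(4,2): no bracket -> illegal
(4,5): no bracket -> illegal
(5,0): no bracket -> illegal
(5,1): flips 1 -> legal
(5,5): flips 2 -> legal
(6,0): no bracket -> illegal
(6,2): no bracket -> illegal
(6,4): no bracket -> illegal
(6,5): no bracket -> illegal
(7,1): no bracket -> illegal
(7,5): no bracket -> illegal
W mobility = 3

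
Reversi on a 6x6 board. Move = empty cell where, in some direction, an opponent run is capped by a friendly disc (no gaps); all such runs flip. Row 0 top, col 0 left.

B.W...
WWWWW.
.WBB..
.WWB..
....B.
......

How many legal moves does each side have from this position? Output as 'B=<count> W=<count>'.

-- B to move --
(0,1): flips 1 -> legal
(0,3): flips 1 -> legal
(0,4): flips 1 -> legal
(0,5): flips 1 -> legal
(1,5): no bracket -> illegal
(2,0): flips 2 -> legal
(2,4): no bracket -> illegal
(2,5): no bracket -> illegal
(3,0): flips 2 -> legal
(4,0): flips 1 -> legal
(4,1): flips 1 -> legal
(4,2): flips 1 -> legal
(4,3): no bracket -> illegal
B mobility = 9
-- W to move --
(0,1): no bracket -> illegal
(2,4): flips 2 -> legal
(3,4): flips 2 -> legal
(3,5): no bracket -> illegal
(4,2): no bracket -> illegal
(4,3): flips 2 -> legal
(4,5): no bracket -> illegal
(5,3): no bracket -> illegal
(5,4): no bracket -> illegal
(5,5): flips 3 -> legal
W mobility = 4

Answer: B=9 W=4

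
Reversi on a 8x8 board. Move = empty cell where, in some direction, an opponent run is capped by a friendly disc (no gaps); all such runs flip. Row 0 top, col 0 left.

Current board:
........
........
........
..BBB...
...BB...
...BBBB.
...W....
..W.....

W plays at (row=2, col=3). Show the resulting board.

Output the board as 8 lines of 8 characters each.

Place W at (2,3); scan 8 dirs for brackets.
Dir NW: first cell '.' (not opp) -> no flip
Dir N: first cell '.' (not opp) -> no flip
Dir NE: first cell '.' (not opp) -> no flip
Dir W: first cell '.' (not opp) -> no flip
Dir E: first cell '.' (not opp) -> no flip
Dir SW: opp run (3,2), next='.' -> no flip
Dir S: opp run (3,3) (4,3) (5,3) capped by W -> flip
Dir SE: opp run (3,4), next='.' -> no flip
All flips: (3,3) (4,3) (5,3)

Answer: ........
........
...W....
..BWB...
...WB...
...WBBB.
...W....
..W.....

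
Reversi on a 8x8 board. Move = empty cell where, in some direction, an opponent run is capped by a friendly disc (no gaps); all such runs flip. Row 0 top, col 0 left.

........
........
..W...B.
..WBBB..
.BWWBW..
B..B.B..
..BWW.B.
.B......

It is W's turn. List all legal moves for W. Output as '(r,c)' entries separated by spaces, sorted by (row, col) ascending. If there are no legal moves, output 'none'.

(1,5): no bracket -> illegal
(1,6): no bracket -> illegal
(1,7): no bracket -> illegal
(2,3): flips 2 -> legal
(2,4): flips 1 -> legal
(2,5): flips 2 -> legal
(2,7): no bracket -> illegal
(3,0): no bracket -> illegal
(3,1): no bracket -> illegal
(3,6): flips 3 -> legal
(3,7): no bracket -> illegal
(4,0): flips 1 -> legal
(4,6): flips 1 -> legal
(5,1): no bracket -> illegal
(5,2): no bracket -> illegal
(5,4): no bracket -> illegal
(5,6): no bracket -> illegal
(5,7): no bracket -> illegal
(6,0): no bracket -> illegal
(6,1): flips 1 -> legal
(6,5): flips 1 -> legal
(6,7): no bracket -> illegal
(7,0): no bracket -> illegal
(7,2): no bracket -> illegal
(7,3): no bracket -> illegal
(7,5): no bracket -> illegal
(7,6): no bracket -> illegal
(7,7): flips 4 -> legal

Answer: (2,3) (2,4) (2,5) (3,6) (4,0) (4,6) (6,1) (6,5) (7,7)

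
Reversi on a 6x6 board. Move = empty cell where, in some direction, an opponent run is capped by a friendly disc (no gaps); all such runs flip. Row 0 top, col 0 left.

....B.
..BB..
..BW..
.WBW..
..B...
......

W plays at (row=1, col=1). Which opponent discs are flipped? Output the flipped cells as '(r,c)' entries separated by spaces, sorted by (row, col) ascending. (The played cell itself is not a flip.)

Answer: (2,2)

Derivation:
Dir NW: first cell '.' (not opp) -> no flip
Dir N: first cell '.' (not opp) -> no flip
Dir NE: first cell '.' (not opp) -> no flip
Dir W: first cell '.' (not opp) -> no flip
Dir E: opp run (1,2) (1,3), next='.' -> no flip
Dir SW: first cell '.' (not opp) -> no flip
Dir S: first cell '.' (not opp) -> no flip
Dir SE: opp run (2,2) capped by W -> flip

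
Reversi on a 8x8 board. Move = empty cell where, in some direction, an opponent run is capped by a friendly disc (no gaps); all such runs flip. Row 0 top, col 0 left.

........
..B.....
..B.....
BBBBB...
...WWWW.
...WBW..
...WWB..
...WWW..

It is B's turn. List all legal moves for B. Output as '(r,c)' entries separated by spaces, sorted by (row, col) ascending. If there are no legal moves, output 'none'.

Answer: (3,5) (3,6) (5,2) (5,6) (6,2) (6,6) (7,2)

Derivation:
(3,5): flips 2 -> legal
(3,6): flips 1 -> legal
(3,7): no bracket -> illegal
(4,2): no bracket -> illegal
(4,7): no bracket -> illegal
(5,2): flips 2 -> legal
(5,6): flips 2 -> legal
(5,7): no bracket -> illegal
(6,2): flips 2 -> legal
(6,6): flips 2 -> legal
(7,2): flips 1 -> legal
(7,6): no bracket -> illegal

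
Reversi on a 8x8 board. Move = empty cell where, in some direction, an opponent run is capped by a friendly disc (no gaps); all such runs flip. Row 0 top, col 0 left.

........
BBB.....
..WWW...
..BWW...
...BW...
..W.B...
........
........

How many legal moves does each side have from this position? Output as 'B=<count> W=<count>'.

-- B to move --
(1,3): flips 2 -> legal
(1,4): flips 4 -> legal
(1,5): no bracket -> illegal
(2,1): no bracket -> illegal
(2,5): flips 1 -> legal
(3,1): no bracket -> illegal
(3,5): flips 2 -> legal
(4,1): no bracket -> illegal
(4,2): no bracket -> illegal
(4,5): flips 3 -> legal
(5,1): no bracket -> illegal
(5,3): no bracket -> illegal
(5,5): flips 3 -> legal
(6,1): flips 1 -> legal
(6,2): no bracket -> illegal
(6,3): no bracket -> illegal
B mobility = 7
-- W to move --
(0,0): flips 1 -> legal
(0,1): flips 1 -> legal
(0,2): flips 1 -> legal
(0,3): no bracket -> illegal
(1,3): no bracket -> illegal
(2,0): no bracket -> illegal
(2,1): no bracket -> illegal
(3,1): flips 1 -> legal
(4,1): flips 1 -> legal
(4,2): flips 2 -> legal
(4,5): no bracket -> illegal
(5,3): flips 1 -> legal
(5,5): no bracket -> illegal
(6,3): no bracket -> illegal
(6,4): flips 1 -> legal
(6,5): no bracket -> illegal
W mobility = 8

Answer: B=7 W=8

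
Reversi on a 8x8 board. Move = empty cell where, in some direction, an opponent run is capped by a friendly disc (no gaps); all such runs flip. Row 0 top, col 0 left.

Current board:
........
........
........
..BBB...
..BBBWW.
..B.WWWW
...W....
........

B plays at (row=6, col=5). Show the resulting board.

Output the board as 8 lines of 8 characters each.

Place B at (6,5); scan 8 dirs for brackets.
Dir NW: opp run (5,4) capped by B -> flip
Dir N: opp run (5,5) (4,5), next='.' -> no flip
Dir NE: opp run (5,6), next='.' -> no flip
Dir W: first cell '.' (not opp) -> no flip
Dir E: first cell '.' (not opp) -> no flip
Dir SW: first cell '.' (not opp) -> no flip
Dir S: first cell '.' (not opp) -> no flip
Dir SE: first cell '.' (not opp) -> no flip
All flips: (5,4)

Answer: ........
........
........
..BBB...
..BBBWW.
..B.BWWW
...W.B..
........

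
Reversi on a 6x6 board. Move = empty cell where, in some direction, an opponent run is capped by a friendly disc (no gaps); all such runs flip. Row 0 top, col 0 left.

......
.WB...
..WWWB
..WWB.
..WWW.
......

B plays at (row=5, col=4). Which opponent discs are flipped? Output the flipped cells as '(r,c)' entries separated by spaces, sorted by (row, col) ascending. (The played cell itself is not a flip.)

Dir NW: opp run (4,3) (3,2), next='.' -> no flip
Dir N: opp run (4,4) capped by B -> flip
Dir NE: first cell '.' (not opp) -> no flip
Dir W: first cell '.' (not opp) -> no flip
Dir E: first cell '.' (not opp) -> no flip
Dir SW: edge -> no flip
Dir S: edge -> no flip
Dir SE: edge -> no flip

Answer: (4,4)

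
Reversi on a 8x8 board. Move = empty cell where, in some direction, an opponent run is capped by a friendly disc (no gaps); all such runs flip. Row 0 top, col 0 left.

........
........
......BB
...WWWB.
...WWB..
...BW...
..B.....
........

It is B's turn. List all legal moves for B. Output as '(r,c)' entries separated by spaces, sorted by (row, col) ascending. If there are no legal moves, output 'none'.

Answer: (2,3) (2,5) (3,2) (4,2) (5,5) (6,3)

Derivation:
(2,2): no bracket -> illegal
(2,3): flips 3 -> legal
(2,4): no bracket -> illegal
(2,5): flips 1 -> legal
(3,2): flips 3 -> legal
(4,2): flips 2 -> legal
(4,6): no bracket -> illegal
(5,2): no bracket -> illegal
(5,5): flips 1 -> legal
(6,3): flips 1 -> legal
(6,4): no bracket -> illegal
(6,5): no bracket -> illegal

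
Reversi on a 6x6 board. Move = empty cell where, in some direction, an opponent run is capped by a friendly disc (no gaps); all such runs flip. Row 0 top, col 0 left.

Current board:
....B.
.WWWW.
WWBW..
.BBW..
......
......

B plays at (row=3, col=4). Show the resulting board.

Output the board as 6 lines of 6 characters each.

Place B at (3,4); scan 8 dirs for brackets.
Dir NW: opp run (2,3) (1,2), next='.' -> no flip
Dir N: first cell '.' (not opp) -> no flip
Dir NE: first cell '.' (not opp) -> no flip
Dir W: opp run (3,3) capped by B -> flip
Dir E: first cell '.' (not opp) -> no flip
Dir SW: first cell '.' (not opp) -> no flip
Dir S: first cell '.' (not opp) -> no flip
Dir SE: first cell '.' (not opp) -> no flip
All flips: (3,3)

Answer: ....B.
.WWWW.
WWBW..
.BBBB.
......
......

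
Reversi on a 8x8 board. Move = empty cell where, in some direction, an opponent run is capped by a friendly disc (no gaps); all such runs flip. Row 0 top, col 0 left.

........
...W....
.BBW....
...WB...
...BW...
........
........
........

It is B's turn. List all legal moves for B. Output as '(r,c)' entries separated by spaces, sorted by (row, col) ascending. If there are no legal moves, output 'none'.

(0,2): no bracket -> illegal
(0,3): flips 3 -> legal
(0,4): flips 1 -> legal
(1,2): flips 1 -> legal
(1,4): no bracket -> illegal
(2,4): flips 1 -> legal
(3,2): flips 1 -> legal
(3,5): no bracket -> illegal
(4,2): no bracket -> illegal
(4,5): flips 1 -> legal
(5,3): no bracket -> illegal
(5,4): flips 1 -> legal
(5,5): flips 2 -> legal

Answer: (0,3) (0,4) (1,2) (2,4) (3,2) (4,5) (5,4) (5,5)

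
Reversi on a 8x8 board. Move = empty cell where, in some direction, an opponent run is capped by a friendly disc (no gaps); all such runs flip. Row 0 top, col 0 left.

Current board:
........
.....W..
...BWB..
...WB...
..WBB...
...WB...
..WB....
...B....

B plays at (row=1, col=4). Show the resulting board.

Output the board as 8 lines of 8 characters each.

Answer: ........
....BW..
...BBB..
...WB...
..WBB...
...WB...
..WB....
...B....

Derivation:
Place B at (1,4); scan 8 dirs for brackets.
Dir NW: first cell '.' (not opp) -> no flip
Dir N: first cell '.' (not opp) -> no flip
Dir NE: first cell '.' (not opp) -> no flip
Dir W: first cell '.' (not opp) -> no flip
Dir E: opp run (1,5), next='.' -> no flip
Dir SW: first cell 'B' (not opp) -> no flip
Dir S: opp run (2,4) capped by B -> flip
Dir SE: first cell 'B' (not opp) -> no flip
All flips: (2,4)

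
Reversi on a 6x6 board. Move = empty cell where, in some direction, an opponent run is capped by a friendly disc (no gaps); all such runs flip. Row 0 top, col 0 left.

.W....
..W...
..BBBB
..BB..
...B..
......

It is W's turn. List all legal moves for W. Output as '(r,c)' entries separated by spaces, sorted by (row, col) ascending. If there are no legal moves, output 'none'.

(1,1): no bracket -> illegal
(1,3): no bracket -> illegal
(1,4): no bracket -> illegal
(1,5): no bracket -> illegal
(2,1): no bracket -> illegal
(3,1): no bracket -> illegal
(3,4): flips 1 -> legal
(3,5): no bracket -> illegal
(4,1): no bracket -> illegal
(4,2): flips 2 -> legal
(4,4): no bracket -> illegal
(5,2): no bracket -> illegal
(5,3): no bracket -> illegal
(5,4): no bracket -> illegal

Answer: (3,4) (4,2)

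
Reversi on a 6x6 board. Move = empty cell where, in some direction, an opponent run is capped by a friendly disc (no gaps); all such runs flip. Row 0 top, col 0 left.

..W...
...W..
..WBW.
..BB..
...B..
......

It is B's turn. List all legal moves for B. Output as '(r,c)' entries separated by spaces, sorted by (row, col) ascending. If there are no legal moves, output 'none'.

Answer: (0,3) (1,1) (1,2) (1,5) (2,1) (2,5)

Derivation:
(0,1): no bracket -> illegal
(0,3): flips 1 -> legal
(0,4): no bracket -> illegal
(1,1): flips 1 -> legal
(1,2): flips 1 -> legal
(1,4): no bracket -> illegal
(1,5): flips 1 -> legal
(2,1): flips 1 -> legal
(2,5): flips 1 -> legal
(3,1): no bracket -> illegal
(3,4): no bracket -> illegal
(3,5): no bracket -> illegal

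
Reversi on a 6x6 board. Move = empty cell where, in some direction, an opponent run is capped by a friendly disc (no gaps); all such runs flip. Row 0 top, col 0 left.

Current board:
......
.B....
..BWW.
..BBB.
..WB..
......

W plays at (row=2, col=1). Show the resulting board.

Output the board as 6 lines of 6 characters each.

Answer: ......
.B....
.WWWW.
..BBB.
..WB..
......

Derivation:
Place W at (2,1); scan 8 dirs for brackets.
Dir NW: first cell '.' (not opp) -> no flip
Dir N: opp run (1,1), next='.' -> no flip
Dir NE: first cell '.' (not opp) -> no flip
Dir W: first cell '.' (not opp) -> no flip
Dir E: opp run (2,2) capped by W -> flip
Dir SW: first cell '.' (not opp) -> no flip
Dir S: first cell '.' (not opp) -> no flip
Dir SE: opp run (3,2) (4,3), next='.' -> no flip
All flips: (2,2)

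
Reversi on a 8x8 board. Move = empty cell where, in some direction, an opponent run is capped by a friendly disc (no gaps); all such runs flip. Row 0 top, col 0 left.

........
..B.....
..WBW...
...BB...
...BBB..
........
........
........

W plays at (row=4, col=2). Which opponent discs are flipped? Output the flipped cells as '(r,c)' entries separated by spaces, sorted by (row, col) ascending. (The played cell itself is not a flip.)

Answer: (3,3)

Derivation:
Dir NW: first cell '.' (not opp) -> no flip
Dir N: first cell '.' (not opp) -> no flip
Dir NE: opp run (3,3) capped by W -> flip
Dir W: first cell '.' (not opp) -> no flip
Dir E: opp run (4,3) (4,4) (4,5), next='.' -> no flip
Dir SW: first cell '.' (not opp) -> no flip
Dir S: first cell '.' (not opp) -> no flip
Dir SE: first cell '.' (not opp) -> no flip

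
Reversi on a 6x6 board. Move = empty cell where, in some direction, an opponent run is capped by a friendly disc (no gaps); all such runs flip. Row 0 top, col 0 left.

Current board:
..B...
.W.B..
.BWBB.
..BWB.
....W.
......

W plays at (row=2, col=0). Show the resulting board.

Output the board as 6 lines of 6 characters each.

Place W at (2,0); scan 8 dirs for brackets.
Dir NW: edge -> no flip
Dir N: first cell '.' (not opp) -> no flip
Dir NE: first cell 'W' (not opp) -> no flip
Dir W: edge -> no flip
Dir E: opp run (2,1) capped by W -> flip
Dir SW: edge -> no flip
Dir S: first cell '.' (not opp) -> no flip
Dir SE: first cell '.' (not opp) -> no flip
All flips: (2,1)

Answer: ..B...
.W.B..
WWWBB.
..BWB.
....W.
......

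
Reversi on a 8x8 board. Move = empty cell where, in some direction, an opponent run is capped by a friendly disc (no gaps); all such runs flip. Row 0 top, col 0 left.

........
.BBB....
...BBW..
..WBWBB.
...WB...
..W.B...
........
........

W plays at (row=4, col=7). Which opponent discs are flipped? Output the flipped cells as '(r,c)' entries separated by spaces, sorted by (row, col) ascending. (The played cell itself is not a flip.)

Answer: (3,6)

Derivation:
Dir NW: opp run (3,6) capped by W -> flip
Dir N: first cell '.' (not opp) -> no flip
Dir NE: edge -> no flip
Dir W: first cell '.' (not opp) -> no flip
Dir E: edge -> no flip
Dir SW: first cell '.' (not opp) -> no flip
Dir S: first cell '.' (not opp) -> no flip
Dir SE: edge -> no flip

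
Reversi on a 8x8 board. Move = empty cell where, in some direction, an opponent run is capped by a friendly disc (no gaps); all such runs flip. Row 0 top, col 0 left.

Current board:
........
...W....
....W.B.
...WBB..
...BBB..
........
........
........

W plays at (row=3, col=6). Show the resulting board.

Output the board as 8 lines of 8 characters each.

Place W at (3,6); scan 8 dirs for brackets.
Dir NW: first cell '.' (not opp) -> no flip
Dir N: opp run (2,6), next='.' -> no flip
Dir NE: first cell '.' (not opp) -> no flip
Dir W: opp run (3,5) (3,4) capped by W -> flip
Dir E: first cell '.' (not opp) -> no flip
Dir SW: opp run (4,5), next='.' -> no flip
Dir S: first cell '.' (not opp) -> no flip
Dir SE: first cell '.' (not opp) -> no flip
All flips: (3,4) (3,5)

Answer: ........
...W....
....W.B.
...WWWW.
...BBB..
........
........
........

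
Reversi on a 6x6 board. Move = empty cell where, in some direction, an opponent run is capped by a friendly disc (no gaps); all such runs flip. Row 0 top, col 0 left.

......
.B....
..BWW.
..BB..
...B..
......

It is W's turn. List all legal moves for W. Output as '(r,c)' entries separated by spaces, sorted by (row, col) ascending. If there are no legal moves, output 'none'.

Answer: (2,1) (4,1) (4,2) (5,3)

Derivation:
(0,0): no bracket -> illegal
(0,1): no bracket -> illegal
(0,2): no bracket -> illegal
(1,0): no bracket -> illegal
(1,2): no bracket -> illegal
(1,3): no bracket -> illegal
(2,0): no bracket -> illegal
(2,1): flips 1 -> legal
(3,1): no bracket -> illegal
(3,4): no bracket -> illegal
(4,1): flips 1 -> legal
(4,2): flips 1 -> legal
(4,4): no bracket -> illegal
(5,2): no bracket -> illegal
(5,3): flips 2 -> legal
(5,4): no bracket -> illegal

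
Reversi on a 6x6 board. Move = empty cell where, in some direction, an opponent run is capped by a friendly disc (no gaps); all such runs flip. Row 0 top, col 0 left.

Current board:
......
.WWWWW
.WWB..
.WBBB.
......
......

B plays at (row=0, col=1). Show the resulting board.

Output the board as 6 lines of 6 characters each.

Answer: .B....
.WBWWW
.WWB..
.WBBB.
......
......

Derivation:
Place B at (0,1); scan 8 dirs for brackets.
Dir NW: edge -> no flip
Dir N: edge -> no flip
Dir NE: edge -> no flip
Dir W: first cell '.' (not opp) -> no flip
Dir E: first cell '.' (not opp) -> no flip
Dir SW: first cell '.' (not opp) -> no flip
Dir S: opp run (1,1) (2,1) (3,1), next='.' -> no flip
Dir SE: opp run (1,2) capped by B -> flip
All flips: (1,2)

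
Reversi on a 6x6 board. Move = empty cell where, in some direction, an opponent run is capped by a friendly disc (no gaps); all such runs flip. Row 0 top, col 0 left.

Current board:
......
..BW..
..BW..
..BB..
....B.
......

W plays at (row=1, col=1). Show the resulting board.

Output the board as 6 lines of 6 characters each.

Answer: ......
.WWW..
..BW..
..BB..
....B.
......

Derivation:
Place W at (1,1); scan 8 dirs for brackets.
Dir NW: first cell '.' (not opp) -> no flip
Dir N: first cell '.' (not opp) -> no flip
Dir NE: first cell '.' (not opp) -> no flip
Dir W: first cell '.' (not opp) -> no flip
Dir E: opp run (1,2) capped by W -> flip
Dir SW: first cell '.' (not opp) -> no flip
Dir S: first cell '.' (not opp) -> no flip
Dir SE: opp run (2,2) (3,3) (4,4), next='.' -> no flip
All flips: (1,2)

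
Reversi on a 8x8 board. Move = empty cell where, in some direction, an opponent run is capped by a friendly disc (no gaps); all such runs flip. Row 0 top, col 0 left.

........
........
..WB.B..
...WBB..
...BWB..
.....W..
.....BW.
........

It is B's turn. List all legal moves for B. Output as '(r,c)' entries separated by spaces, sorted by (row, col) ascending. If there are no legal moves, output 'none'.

(1,1): no bracket -> illegal
(1,2): no bracket -> illegal
(1,3): no bracket -> illegal
(2,1): flips 1 -> legal
(2,4): no bracket -> illegal
(3,1): no bracket -> illegal
(3,2): flips 1 -> legal
(4,2): no bracket -> illegal
(4,6): no bracket -> illegal
(5,3): flips 1 -> legal
(5,4): flips 1 -> legal
(5,6): no bracket -> illegal
(5,7): no bracket -> illegal
(6,4): no bracket -> illegal
(6,7): flips 1 -> legal
(7,5): no bracket -> illegal
(7,6): no bracket -> illegal
(7,7): no bracket -> illegal

Answer: (2,1) (3,2) (5,3) (5,4) (6,7)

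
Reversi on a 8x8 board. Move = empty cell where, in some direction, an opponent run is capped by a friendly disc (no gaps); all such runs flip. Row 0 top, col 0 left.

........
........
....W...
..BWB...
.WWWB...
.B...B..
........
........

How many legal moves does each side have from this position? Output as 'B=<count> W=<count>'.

-- B to move --
(1,3): no bracket -> illegal
(1,4): flips 1 -> legal
(1,5): flips 3 -> legal
(2,2): flips 1 -> legal
(2,3): no bracket -> illegal
(2,5): no bracket -> illegal
(3,0): no bracket -> illegal
(3,1): flips 1 -> legal
(3,5): no bracket -> illegal
(4,0): flips 3 -> legal
(5,0): flips 1 -> legal
(5,2): flips 2 -> legal
(5,3): no bracket -> illegal
(5,4): flips 1 -> legal
B mobility = 8
-- W to move --
(2,1): flips 1 -> legal
(2,2): flips 1 -> legal
(2,3): flips 1 -> legal
(2,5): flips 1 -> legal
(3,1): flips 1 -> legal
(3,5): flips 1 -> legal
(4,0): no bracket -> illegal
(4,5): flips 1 -> legal
(4,6): no bracket -> illegal
(5,0): no bracket -> illegal
(5,2): no bracket -> illegal
(5,3): no bracket -> illegal
(5,4): flips 2 -> legal
(5,6): no bracket -> illegal
(6,0): flips 1 -> legal
(6,1): flips 1 -> legal
(6,2): no bracket -> illegal
(6,4): no bracket -> illegal
(6,5): no bracket -> illegal
(6,6): flips 2 -> legal
W mobility = 11

Answer: B=8 W=11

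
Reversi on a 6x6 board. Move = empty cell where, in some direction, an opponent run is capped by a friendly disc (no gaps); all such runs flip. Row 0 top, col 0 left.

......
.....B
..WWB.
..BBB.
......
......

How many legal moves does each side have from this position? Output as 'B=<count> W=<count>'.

-- B to move --
(1,1): flips 1 -> legal
(1,2): flips 2 -> legal
(1,3): flips 1 -> legal
(1,4): flips 1 -> legal
(2,1): flips 2 -> legal
(3,1): no bracket -> illegal
B mobility = 5
-- W to move --
(0,4): no bracket -> illegal
(0,5): no bracket -> illegal
(1,3): no bracket -> illegal
(1,4): no bracket -> illegal
(2,1): no bracket -> illegal
(2,5): flips 1 -> legal
(3,1): no bracket -> illegal
(3,5): no bracket -> illegal
(4,1): flips 1 -> legal
(4,2): flips 1 -> legal
(4,3): flips 1 -> legal
(4,4): flips 1 -> legal
(4,5): flips 1 -> legal
W mobility = 6

Answer: B=5 W=6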